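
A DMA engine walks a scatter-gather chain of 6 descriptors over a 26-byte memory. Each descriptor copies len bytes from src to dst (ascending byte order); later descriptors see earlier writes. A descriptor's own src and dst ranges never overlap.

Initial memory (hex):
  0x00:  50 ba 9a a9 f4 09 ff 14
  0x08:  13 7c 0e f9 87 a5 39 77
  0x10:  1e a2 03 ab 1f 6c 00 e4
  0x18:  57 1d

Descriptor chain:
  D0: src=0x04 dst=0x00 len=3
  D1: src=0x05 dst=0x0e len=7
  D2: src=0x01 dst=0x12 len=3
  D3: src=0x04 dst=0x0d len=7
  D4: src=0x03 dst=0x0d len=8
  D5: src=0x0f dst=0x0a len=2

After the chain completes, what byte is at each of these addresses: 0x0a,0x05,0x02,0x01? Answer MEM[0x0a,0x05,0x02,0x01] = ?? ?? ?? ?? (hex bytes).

[0] 0x04->0x00 len=3 : f4 09 ff
[1] 0x05->0x0e len=7 : 09 ff 14 13 7c 0e f9
[2] 0x01->0x12 len=3 : 09 ff a9
[3] 0x04->0x0d len=7 : f4 09 ff 14 13 7c 0e
[4] 0x03->0x0d len=8 : a9 f4 09 ff 14 13 7c 0e
[5] 0x0f->0x0a len=2 : 09 ff
query mem[0x0a]=0x09, mem[0x05]=0x09, mem[0x02]=0xff, mem[0x01]=0x09

MEM[0x0a,0x05,0x02,0x01] = 09 09 ff 09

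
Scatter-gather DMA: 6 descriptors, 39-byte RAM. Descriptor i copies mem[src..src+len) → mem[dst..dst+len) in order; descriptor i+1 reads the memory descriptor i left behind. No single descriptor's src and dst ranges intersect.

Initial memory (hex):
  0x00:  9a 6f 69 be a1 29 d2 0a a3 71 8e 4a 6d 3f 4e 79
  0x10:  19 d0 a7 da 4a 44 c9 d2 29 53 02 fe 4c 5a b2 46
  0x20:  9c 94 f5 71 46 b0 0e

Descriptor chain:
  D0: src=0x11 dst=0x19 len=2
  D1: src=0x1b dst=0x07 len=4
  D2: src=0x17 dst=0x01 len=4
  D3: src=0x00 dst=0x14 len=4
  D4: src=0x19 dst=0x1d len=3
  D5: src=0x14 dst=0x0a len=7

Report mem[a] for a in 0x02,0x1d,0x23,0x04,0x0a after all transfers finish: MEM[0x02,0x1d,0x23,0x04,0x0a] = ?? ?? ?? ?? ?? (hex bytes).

MEM[0x02,0x1d,0x23,0x04,0x0a] = 29 d0 71 a7 9a

[0] 0x11->0x19 len=2 : d0 a7
[1] 0x1b->0x07 len=4 : fe 4c 5a b2
[2] 0x17->0x01 len=4 : d2 29 d0 a7
[3] 0x00->0x14 len=4 : 9a d2 29 d0
[4] 0x19->0x1d len=3 : d0 a7 fe
[5] 0x14->0x0a len=7 : 9a d2 29 d0 29 d0 a7
query mem[0x02]=0x29, mem[0x1d]=0xd0, mem[0x23]=0x71, mem[0x04]=0xa7, mem[0x0a]=0x9a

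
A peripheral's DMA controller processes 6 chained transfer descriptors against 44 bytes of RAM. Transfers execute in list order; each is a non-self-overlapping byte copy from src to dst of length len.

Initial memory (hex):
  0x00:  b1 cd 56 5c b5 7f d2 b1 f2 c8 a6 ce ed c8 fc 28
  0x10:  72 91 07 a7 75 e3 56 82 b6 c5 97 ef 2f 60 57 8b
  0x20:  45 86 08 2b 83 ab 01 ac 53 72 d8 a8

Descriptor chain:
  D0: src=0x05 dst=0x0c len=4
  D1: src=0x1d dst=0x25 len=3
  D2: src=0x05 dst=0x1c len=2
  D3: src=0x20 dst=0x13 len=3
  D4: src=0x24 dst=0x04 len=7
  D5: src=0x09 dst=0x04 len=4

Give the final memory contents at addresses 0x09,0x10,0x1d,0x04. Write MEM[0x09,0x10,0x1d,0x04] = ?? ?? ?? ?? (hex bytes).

D0: mem[0x0c..0x0f] <- [7f d2 b1 f2]
D1: mem[0x25..0x27] <- [60 57 8b]
D2: mem[0x1c..0x1d] <- [7f d2]
D3: mem[0x13..0x15] <- [45 86 08]
D4: mem[0x04..0x0a] <- [83 60 57 8b 53 72 d8]
D5: mem[0x04..0x07] <- [72 d8 ce 7f]
query mem[0x09]=0x72, mem[0x10]=0x72, mem[0x1d]=0xd2, mem[0x04]=0x72

MEM[0x09,0x10,0x1d,0x04] = 72 72 d2 72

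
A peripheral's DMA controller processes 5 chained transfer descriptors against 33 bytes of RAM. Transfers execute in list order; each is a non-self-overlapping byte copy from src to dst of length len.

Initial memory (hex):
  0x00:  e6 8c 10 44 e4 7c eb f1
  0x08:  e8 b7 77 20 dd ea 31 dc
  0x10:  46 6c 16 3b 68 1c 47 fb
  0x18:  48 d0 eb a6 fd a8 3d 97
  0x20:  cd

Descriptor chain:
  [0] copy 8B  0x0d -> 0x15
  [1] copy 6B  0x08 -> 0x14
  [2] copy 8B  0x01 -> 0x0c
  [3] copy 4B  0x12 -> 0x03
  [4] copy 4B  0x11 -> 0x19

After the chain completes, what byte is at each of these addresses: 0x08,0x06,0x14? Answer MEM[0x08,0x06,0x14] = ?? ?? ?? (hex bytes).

  after D0: wrote 8B at 0x15 = ea31dc466c163b68
  after D1: wrote 6B at 0x14 = e8b77720ddea
  after D2: wrote 8B at 0x0c = 8c1044e47cebf1e8
  after D3: wrote 4B at 0x03 = f1e8e8b7
  after D4: wrote 4B at 0x19 = ebf1e8e8
query mem[0x08]=0xe8, mem[0x06]=0xb7, mem[0x14]=0xe8

MEM[0x08,0x06,0x14] = e8 b7 e8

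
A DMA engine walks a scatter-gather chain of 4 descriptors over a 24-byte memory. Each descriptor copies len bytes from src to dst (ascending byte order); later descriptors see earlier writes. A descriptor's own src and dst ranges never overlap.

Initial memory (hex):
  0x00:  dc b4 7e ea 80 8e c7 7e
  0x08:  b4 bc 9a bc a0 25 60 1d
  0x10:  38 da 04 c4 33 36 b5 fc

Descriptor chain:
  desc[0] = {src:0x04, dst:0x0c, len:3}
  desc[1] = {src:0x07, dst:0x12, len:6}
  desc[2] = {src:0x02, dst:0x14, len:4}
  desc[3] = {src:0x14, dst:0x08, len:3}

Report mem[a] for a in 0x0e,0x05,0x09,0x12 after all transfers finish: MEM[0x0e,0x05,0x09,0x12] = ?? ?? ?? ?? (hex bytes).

[0] 0x04->0x0c len=3 : 80 8e c7
[1] 0x07->0x12 len=6 : 7e b4 bc 9a bc 80
[2] 0x02->0x14 len=4 : 7e ea 80 8e
[3] 0x14->0x08 len=3 : 7e ea 80
query mem[0x0e]=0xc7, mem[0x05]=0x8e, mem[0x09]=0xea, mem[0x12]=0x7e

MEM[0x0e,0x05,0x09,0x12] = c7 8e ea 7e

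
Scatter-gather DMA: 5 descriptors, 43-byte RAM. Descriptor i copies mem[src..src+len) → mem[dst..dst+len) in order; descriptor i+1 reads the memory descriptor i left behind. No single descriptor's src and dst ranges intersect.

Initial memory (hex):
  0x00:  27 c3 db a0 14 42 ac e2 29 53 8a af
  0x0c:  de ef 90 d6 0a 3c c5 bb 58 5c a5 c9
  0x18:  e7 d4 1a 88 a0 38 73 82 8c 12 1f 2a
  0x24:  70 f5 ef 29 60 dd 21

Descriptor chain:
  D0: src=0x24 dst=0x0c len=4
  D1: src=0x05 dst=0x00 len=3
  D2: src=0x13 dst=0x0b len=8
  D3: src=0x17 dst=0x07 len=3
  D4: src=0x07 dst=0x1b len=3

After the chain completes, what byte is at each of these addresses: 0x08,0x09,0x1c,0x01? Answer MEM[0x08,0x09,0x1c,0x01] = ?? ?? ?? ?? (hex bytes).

MEM[0x08,0x09,0x1c,0x01] = e7 d4 e7 ac

#0 dst[0x0c+4] := {0x70,0xf5,0xef,0x29}
#1 dst[0x00+3] := {0x42,0xac,0xe2}
#2 dst[0x0b+8] := {0xbb,0x58,0x5c,0xa5,0xc9,0xe7,0xd4,0x1a}
#3 dst[0x07+3] := {0xc9,0xe7,0xd4}
#4 dst[0x1b+3] := {0xc9,0xe7,0xd4}
query mem[0x08]=0xe7, mem[0x09]=0xd4, mem[0x1c]=0xe7, mem[0x01]=0xac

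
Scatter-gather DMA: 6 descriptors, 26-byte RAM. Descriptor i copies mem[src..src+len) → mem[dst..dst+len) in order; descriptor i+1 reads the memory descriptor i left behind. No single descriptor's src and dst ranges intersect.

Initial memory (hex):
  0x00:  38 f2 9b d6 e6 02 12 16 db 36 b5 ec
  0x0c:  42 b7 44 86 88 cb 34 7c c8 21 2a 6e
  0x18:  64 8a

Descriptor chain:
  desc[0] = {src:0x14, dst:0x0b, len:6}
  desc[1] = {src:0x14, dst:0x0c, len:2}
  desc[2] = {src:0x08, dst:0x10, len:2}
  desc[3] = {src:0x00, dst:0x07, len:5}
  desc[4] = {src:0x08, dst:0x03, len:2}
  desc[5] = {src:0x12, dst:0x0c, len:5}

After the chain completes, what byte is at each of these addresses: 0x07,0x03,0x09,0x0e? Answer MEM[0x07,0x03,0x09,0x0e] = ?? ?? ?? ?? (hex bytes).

MEM[0x07,0x03,0x09,0x0e] = 38 f2 9b c8

  after D0: wrote 6B at 0x0b = c8212a6e648a
  after D1: wrote 2B at 0x0c = c821
  after D2: wrote 2B at 0x10 = db36
  after D3: wrote 5B at 0x07 = 38f29bd6e6
  after D4: wrote 2B at 0x03 = f29b
  after D5: wrote 5B at 0x0c = 347cc8212a
query mem[0x07]=0x38, mem[0x03]=0xf2, mem[0x09]=0x9b, mem[0x0e]=0xc8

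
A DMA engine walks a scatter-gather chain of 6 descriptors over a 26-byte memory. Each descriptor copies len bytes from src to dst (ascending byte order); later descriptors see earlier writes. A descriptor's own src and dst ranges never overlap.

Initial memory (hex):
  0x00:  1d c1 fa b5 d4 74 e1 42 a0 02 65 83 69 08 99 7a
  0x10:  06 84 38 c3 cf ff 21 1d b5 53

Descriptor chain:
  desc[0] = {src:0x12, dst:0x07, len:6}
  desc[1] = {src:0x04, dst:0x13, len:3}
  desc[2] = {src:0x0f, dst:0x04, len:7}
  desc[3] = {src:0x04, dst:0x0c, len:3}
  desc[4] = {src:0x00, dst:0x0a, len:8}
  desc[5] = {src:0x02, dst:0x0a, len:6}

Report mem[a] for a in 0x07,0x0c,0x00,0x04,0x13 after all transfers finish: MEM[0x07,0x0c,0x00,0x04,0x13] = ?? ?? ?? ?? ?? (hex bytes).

[0] 0x12->0x07 len=6 : 38 c3 cf ff 21 1d
[1] 0x04->0x13 len=3 : d4 74 e1
[2] 0x0f->0x04 len=7 : 7a 06 84 38 d4 74 e1
[3] 0x04->0x0c len=3 : 7a 06 84
[4] 0x00->0x0a len=8 : 1d c1 fa b5 7a 06 84 38
[5] 0x02->0x0a len=6 : fa b5 7a 06 84 38
query mem[0x07]=0x38, mem[0x0c]=0x7a, mem[0x00]=0x1d, mem[0x04]=0x7a, mem[0x13]=0xd4

MEM[0x07,0x0c,0x00,0x04,0x13] = 38 7a 1d 7a d4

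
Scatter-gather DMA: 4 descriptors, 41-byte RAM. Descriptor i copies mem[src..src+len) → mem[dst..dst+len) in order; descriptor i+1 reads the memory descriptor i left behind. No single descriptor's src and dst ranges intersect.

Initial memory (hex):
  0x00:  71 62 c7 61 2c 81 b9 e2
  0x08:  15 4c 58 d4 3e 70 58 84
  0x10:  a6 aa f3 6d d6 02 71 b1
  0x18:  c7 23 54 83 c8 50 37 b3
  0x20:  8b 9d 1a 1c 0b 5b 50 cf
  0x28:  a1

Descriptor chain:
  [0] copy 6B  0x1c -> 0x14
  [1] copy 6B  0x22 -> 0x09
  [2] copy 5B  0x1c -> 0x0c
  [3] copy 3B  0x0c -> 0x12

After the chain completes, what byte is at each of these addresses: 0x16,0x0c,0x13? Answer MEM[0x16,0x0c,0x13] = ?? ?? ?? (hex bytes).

MEM[0x16,0x0c,0x13] = 37 c8 50

D0: mem[0x14..0x19] <- [c8 50 37 b3 8b 9d]
D1: mem[0x09..0x0e] <- [1a 1c 0b 5b 50 cf]
D2: mem[0x0c..0x10] <- [c8 50 37 b3 8b]
D3: mem[0x12..0x14] <- [c8 50 37]
query mem[0x16]=0x37, mem[0x0c]=0xc8, mem[0x13]=0x50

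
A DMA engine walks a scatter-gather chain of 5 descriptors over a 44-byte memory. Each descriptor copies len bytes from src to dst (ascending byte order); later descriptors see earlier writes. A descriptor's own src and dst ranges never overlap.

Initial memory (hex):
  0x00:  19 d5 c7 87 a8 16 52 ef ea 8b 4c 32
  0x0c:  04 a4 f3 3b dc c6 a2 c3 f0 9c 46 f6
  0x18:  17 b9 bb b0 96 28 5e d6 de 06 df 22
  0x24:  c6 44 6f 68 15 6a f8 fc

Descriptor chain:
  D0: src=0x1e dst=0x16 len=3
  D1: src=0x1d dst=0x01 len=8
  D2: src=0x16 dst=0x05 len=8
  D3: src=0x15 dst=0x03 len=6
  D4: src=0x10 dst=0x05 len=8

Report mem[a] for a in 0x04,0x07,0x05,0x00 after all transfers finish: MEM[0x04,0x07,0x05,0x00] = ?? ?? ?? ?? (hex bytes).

MEM[0x04,0x07,0x05,0x00] = 5e a2 dc 19

#0 dst[0x16+3] := {0x5e,0xd6,0xde}
#1 dst[0x01+8] := {0x28,0x5e,0xd6,0xde,0x06,0xdf,0x22,0xc6}
#2 dst[0x05+8] := {0x5e,0xd6,0xde,0xb9,0xbb,0xb0,0x96,0x28}
#3 dst[0x03+6] := {0x9c,0x5e,0xd6,0xde,0xb9,0xbb}
#4 dst[0x05+8] := {0xdc,0xc6,0xa2,0xc3,0xf0,0x9c,0x5e,0xd6}
query mem[0x04]=0x5e, mem[0x07]=0xa2, mem[0x05]=0xdc, mem[0x00]=0x19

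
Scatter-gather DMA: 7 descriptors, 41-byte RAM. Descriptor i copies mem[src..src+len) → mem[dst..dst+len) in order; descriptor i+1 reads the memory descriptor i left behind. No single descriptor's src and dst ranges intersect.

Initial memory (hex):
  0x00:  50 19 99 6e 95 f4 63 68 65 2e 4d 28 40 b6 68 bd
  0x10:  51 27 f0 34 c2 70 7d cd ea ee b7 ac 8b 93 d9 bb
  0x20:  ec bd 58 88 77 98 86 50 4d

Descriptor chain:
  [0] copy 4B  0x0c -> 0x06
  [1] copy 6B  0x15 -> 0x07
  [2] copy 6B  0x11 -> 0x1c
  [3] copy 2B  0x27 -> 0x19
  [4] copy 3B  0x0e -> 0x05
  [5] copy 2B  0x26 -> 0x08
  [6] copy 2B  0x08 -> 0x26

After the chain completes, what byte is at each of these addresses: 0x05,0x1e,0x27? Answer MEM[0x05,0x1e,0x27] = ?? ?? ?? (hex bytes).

MEM[0x05,0x1e,0x27] = 68 34 50

[0] 0x0c->0x06 len=4 : 40 b6 68 bd
[1] 0x15->0x07 len=6 : 70 7d cd ea ee b7
[2] 0x11->0x1c len=6 : 27 f0 34 c2 70 7d
[3] 0x27->0x19 len=2 : 50 4d
[4] 0x0e->0x05 len=3 : 68 bd 51
[5] 0x26->0x08 len=2 : 86 50
[6] 0x08->0x26 len=2 : 86 50
query mem[0x05]=0x68, mem[0x1e]=0x34, mem[0x27]=0x50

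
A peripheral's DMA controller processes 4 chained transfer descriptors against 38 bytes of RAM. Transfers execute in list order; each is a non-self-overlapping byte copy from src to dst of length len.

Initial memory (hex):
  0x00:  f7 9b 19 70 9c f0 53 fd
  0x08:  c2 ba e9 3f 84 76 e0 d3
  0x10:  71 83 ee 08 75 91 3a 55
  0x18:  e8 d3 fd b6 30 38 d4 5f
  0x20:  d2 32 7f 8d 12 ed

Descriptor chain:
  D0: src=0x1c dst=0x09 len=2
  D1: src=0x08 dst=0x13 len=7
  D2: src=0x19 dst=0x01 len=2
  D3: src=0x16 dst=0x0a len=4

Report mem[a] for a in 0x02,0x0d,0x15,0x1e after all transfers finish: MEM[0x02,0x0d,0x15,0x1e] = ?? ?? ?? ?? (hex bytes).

MEM[0x02,0x0d,0x15,0x1e] = fd e0 38 d4

[0] 0x1c->0x09 len=2 : 30 38
[1] 0x08->0x13 len=7 : c2 30 38 3f 84 76 e0
[2] 0x19->0x01 len=2 : e0 fd
[3] 0x16->0x0a len=4 : 3f 84 76 e0
query mem[0x02]=0xfd, mem[0x0d]=0xe0, mem[0x15]=0x38, mem[0x1e]=0xd4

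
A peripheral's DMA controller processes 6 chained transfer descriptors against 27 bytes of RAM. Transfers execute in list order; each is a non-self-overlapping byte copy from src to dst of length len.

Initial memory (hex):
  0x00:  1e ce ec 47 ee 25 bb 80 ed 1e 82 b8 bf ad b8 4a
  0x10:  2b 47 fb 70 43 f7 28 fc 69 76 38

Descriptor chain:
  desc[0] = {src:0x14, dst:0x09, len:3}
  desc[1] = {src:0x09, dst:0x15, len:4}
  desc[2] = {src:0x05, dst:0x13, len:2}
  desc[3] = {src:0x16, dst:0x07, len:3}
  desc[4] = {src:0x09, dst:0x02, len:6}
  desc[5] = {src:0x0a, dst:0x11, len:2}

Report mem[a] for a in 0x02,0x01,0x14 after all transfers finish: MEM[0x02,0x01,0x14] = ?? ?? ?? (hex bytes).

#0 dst[0x09+3] := {0x43,0xf7,0x28}
#1 dst[0x15+4] := {0x43,0xf7,0x28,0xbf}
#2 dst[0x13+2] := {0x25,0xbb}
#3 dst[0x07+3] := {0xf7,0x28,0xbf}
#4 dst[0x02+6] := {0xbf,0xf7,0x28,0xbf,0xad,0xb8}
#5 dst[0x11+2] := {0xf7,0x28}
query mem[0x02]=0xbf, mem[0x01]=0xce, mem[0x14]=0xbb

MEM[0x02,0x01,0x14] = bf ce bb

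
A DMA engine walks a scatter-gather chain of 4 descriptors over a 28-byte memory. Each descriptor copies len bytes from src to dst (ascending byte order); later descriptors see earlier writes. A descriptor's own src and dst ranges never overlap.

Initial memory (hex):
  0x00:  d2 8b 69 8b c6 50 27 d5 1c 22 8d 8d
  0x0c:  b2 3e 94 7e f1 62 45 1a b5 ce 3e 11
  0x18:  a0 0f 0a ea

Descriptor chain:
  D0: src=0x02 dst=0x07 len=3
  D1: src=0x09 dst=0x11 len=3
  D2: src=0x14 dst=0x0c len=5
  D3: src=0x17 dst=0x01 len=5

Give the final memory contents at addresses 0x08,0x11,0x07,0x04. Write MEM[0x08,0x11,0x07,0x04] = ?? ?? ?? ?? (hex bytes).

MEM[0x08,0x11,0x07,0x04] = 8b c6 69 0a

#0 dst[0x07+3] := {0x69,0x8b,0xc6}
#1 dst[0x11+3] := {0xc6,0x8d,0x8d}
#2 dst[0x0c+5] := {0xb5,0xce,0x3e,0x11,0xa0}
#3 dst[0x01+5] := {0x11,0xa0,0x0f,0x0a,0xea}
query mem[0x08]=0x8b, mem[0x11]=0xc6, mem[0x07]=0x69, mem[0x04]=0x0a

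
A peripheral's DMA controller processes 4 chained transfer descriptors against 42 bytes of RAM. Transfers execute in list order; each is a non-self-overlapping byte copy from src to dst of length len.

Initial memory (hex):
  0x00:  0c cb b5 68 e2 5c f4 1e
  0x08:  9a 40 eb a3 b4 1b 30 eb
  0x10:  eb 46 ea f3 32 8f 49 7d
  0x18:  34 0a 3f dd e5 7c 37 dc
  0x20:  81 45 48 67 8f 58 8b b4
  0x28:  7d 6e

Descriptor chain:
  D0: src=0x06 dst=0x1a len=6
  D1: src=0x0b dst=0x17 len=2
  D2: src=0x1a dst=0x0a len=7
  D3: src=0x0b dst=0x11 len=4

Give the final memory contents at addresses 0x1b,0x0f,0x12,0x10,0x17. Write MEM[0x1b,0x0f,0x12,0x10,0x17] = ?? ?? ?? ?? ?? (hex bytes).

  after D0: wrote 6B at 0x1a = f41e9a40eba3
  after D1: wrote 2B at 0x17 = a3b4
  after D2: wrote 7B at 0x0a = f41e9a40eba381
  after D3: wrote 4B at 0x11 = 1e9a40eb
query mem[0x1b]=0x1e, mem[0x0f]=0xa3, mem[0x12]=0x9a, mem[0x10]=0x81, mem[0x17]=0xa3

MEM[0x1b,0x0f,0x12,0x10,0x17] = 1e a3 9a 81 a3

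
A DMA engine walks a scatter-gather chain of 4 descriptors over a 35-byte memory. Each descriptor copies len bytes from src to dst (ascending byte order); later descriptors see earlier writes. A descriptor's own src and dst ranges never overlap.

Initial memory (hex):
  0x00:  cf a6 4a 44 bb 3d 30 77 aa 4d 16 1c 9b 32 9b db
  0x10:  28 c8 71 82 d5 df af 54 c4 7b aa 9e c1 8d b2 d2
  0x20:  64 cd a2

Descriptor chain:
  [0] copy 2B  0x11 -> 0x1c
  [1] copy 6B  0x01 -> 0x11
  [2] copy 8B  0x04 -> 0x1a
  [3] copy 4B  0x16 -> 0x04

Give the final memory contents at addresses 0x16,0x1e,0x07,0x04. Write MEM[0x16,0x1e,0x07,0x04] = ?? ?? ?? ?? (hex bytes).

  after D0: wrote 2B at 0x1c = c871
  after D1: wrote 6B at 0x11 = a64a44bb3d30
  after D2: wrote 8B at 0x1a = bb3d3077aa4d161c
  after D3: wrote 4B at 0x04 = 3054c47b
query mem[0x16]=0x30, mem[0x1e]=0xaa, mem[0x07]=0x7b, mem[0x04]=0x30

MEM[0x16,0x1e,0x07,0x04] = 30 aa 7b 30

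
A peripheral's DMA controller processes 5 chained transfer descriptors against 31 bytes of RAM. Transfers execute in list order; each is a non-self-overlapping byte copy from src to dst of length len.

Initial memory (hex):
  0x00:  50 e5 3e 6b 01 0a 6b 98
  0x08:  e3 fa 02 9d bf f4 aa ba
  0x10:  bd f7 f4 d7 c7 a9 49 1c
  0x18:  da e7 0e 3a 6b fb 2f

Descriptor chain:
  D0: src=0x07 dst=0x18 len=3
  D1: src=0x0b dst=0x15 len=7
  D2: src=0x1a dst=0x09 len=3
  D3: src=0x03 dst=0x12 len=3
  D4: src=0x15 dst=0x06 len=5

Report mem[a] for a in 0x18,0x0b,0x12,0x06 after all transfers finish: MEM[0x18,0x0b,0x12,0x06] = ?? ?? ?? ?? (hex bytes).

MEM[0x18,0x0b,0x12,0x06] = aa 6b 6b 9d

D0: mem[0x18..0x1a] <- [98 e3 fa]
D1: mem[0x15..0x1b] <- [9d bf f4 aa ba bd f7]
D2: mem[0x09..0x0b] <- [bd f7 6b]
D3: mem[0x12..0x14] <- [6b 01 0a]
D4: mem[0x06..0x0a] <- [9d bf f4 aa ba]
query mem[0x18]=0xaa, mem[0x0b]=0x6b, mem[0x12]=0x6b, mem[0x06]=0x9d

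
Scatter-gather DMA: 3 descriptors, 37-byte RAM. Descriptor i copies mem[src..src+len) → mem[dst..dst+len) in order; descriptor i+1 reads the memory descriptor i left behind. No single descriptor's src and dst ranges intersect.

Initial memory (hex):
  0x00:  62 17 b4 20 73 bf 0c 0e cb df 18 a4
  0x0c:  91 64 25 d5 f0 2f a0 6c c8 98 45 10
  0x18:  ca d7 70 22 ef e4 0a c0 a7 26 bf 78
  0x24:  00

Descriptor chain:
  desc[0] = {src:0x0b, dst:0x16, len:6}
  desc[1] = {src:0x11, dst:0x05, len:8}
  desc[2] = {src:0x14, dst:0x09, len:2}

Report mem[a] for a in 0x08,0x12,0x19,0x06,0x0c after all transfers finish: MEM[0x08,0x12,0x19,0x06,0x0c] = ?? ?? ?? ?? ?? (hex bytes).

MEM[0x08,0x12,0x19,0x06,0x0c] = c8 a0 25 a0 64

  after D0: wrote 6B at 0x16 = a4916425d5f0
  after D1: wrote 8B at 0x05 = 2fa06cc898a49164
  after D2: wrote 2B at 0x09 = c898
query mem[0x08]=0xc8, mem[0x12]=0xa0, mem[0x19]=0x25, mem[0x06]=0xa0, mem[0x0c]=0x64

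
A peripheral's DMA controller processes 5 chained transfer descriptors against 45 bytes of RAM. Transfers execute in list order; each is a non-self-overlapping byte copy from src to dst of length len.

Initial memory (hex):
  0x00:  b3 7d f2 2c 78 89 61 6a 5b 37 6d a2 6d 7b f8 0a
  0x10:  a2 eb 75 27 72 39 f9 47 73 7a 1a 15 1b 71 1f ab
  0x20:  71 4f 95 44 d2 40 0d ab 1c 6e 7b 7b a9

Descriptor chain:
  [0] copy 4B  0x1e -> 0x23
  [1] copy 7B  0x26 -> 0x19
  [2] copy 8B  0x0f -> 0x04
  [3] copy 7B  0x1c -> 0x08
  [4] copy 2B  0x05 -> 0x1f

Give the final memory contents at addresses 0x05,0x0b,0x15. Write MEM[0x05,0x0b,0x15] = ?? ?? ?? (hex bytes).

  after D0: wrote 4B at 0x23 = 1fab714f
  after D1: wrote 7B at 0x19 = 4fab1c6e7b7ba9
  after D2: wrote 8B at 0x04 = 0aa2eb75277239f9
  after D3: wrote 7B at 0x08 = 6e7b7ba9714f95
  after D4: wrote 2B at 0x1f = a2eb
query mem[0x05]=0xa2, mem[0x0b]=0xa9, mem[0x15]=0x39

MEM[0x05,0x0b,0x15] = a2 a9 39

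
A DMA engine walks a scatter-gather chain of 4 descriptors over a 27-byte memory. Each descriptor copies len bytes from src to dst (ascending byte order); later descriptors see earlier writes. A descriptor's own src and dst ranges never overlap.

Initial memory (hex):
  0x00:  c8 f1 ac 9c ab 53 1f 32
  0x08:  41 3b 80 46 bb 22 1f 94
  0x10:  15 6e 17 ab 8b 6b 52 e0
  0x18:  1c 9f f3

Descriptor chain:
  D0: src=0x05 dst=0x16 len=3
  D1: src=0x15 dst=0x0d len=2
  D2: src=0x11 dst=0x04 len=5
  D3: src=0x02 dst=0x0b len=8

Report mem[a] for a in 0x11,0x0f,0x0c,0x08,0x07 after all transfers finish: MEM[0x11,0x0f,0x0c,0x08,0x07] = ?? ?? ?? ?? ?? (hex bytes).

MEM[0x11,0x0f,0x0c,0x08,0x07] = 6b ab 9c 6b 8b

#0 dst[0x16+3] := {0x53,0x1f,0x32}
#1 dst[0x0d+2] := {0x6b,0x53}
#2 dst[0x04+5] := {0x6e,0x17,0xab,0x8b,0x6b}
#3 dst[0x0b+8] := {0xac,0x9c,0x6e,0x17,0xab,0x8b,0x6b,0x3b}
query mem[0x11]=0x6b, mem[0x0f]=0xab, mem[0x0c]=0x9c, mem[0x08]=0x6b, mem[0x07]=0x8b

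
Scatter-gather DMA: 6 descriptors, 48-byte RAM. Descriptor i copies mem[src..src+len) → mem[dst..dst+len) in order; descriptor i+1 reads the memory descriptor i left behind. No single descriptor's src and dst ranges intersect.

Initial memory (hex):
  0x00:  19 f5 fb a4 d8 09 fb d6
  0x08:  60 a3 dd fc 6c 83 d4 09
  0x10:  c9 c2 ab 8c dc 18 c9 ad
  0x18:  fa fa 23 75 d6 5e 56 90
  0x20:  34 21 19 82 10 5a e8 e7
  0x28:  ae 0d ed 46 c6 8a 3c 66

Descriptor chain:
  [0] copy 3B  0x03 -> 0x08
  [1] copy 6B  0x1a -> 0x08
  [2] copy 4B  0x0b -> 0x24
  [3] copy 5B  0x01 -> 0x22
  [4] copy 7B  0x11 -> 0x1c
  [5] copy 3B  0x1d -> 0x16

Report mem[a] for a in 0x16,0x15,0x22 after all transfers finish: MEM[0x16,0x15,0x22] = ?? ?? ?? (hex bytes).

MEM[0x16,0x15,0x22] = ab 18 ad

  after D0: wrote 3B at 0x08 = a4d809
  after D1: wrote 6B at 0x08 = 2375d65e5690
  after D2: wrote 4B at 0x24 = 5e5690d4
  after D3: wrote 5B at 0x22 = f5fba4d809
  after D4: wrote 7B at 0x1c = c2ab8cdc18c9ad
  after D5: wrote 3B at 0x16 = ab8cdc
query mem[0x16]=0xab, mem[0x15]=0x18, mem[0x22]=0xad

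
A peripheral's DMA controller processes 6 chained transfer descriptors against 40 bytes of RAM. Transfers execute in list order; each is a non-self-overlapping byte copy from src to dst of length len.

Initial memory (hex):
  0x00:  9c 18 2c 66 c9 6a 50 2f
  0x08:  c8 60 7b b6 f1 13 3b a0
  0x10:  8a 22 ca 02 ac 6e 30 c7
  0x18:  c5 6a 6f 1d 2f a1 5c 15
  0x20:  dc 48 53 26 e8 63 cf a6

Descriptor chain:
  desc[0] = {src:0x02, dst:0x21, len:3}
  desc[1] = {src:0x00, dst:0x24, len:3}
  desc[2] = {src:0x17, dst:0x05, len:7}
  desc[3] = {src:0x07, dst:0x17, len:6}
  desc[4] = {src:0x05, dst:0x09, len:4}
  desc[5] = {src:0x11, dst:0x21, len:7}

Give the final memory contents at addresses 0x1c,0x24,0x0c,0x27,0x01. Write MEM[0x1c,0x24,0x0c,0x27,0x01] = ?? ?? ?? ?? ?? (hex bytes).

MEM[0x1c,0x24,0x0c,0x27,0x01] = f1 ac 6f 6a 18

D0: mem[0x21..0x23] <- [2c 66 c9]
D1: mem[0x24..0x26] <- [9c 18 2c]
D2: mem[0x05..0x0b] <- [c7 c5 6a 6f 1d 2f a1]
D3: mem[0x17..0x1c] <- [6a 6f 1d 2f a1 f1]
D4: mem[0x09..0x0c] <- [c7 c5 6a 6f]
D5: mem[0x21..0x27] <- [22 ca 02 ac 6e 30 6a]
query mem[0x1c]=0xf1, mem[0x24]=0xac, mem[0x0c]=0x6f, mem[0x27]=0x6a, mem[0x01]=0x18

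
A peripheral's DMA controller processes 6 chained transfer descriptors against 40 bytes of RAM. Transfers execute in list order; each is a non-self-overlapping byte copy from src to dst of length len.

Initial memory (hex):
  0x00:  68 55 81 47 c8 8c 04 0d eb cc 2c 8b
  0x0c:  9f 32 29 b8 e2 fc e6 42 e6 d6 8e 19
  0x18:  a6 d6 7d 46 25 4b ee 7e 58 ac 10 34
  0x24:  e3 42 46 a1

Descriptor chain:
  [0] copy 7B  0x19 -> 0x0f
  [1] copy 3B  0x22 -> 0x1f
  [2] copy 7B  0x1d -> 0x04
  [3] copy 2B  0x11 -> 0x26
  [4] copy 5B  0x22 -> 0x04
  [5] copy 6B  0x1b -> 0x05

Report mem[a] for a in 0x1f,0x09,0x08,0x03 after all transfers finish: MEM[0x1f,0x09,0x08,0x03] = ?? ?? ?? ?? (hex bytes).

MEM[0x1f,0x09,0x08,0x03] = 10 10 ee 47

#0 dst[0x0f+7] := {0xd6,0x7d,0x46,0x25,0x4b,0xee,0x7e}
#1 dst[0x1f+3] := {0x10,0x34,0xe3}
#2 dst[0x04+7] := {0x4b,0xee,0x10,0x34,0xe3,0x10,0x34}
#3 dst[0x26+2] := {0x46,0x25}
#4 dst[0x04+5] := {0x10,0x34,0xe3,0x42,0x46}
#5 dst[0x05+6] := {0x46,0x25,0x4b,0xee,0x10,0x34}
query mem[0x1f]=0x10, mem[0x09]=0x10, mem[0x08]=0xee, mem[0x03]=0x47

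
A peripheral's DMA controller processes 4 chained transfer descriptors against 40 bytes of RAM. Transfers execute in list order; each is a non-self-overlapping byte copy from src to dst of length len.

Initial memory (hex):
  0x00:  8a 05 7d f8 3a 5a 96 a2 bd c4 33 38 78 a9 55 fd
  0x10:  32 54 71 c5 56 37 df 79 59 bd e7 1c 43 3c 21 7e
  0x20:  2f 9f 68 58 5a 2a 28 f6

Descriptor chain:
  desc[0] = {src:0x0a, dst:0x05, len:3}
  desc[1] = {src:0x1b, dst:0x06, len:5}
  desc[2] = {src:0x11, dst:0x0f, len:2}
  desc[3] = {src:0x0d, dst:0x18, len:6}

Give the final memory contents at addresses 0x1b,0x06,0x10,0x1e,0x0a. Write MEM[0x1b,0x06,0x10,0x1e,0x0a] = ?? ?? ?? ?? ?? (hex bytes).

MEM[0x1b,0x06,0x10,0x1e,0x0a] = 71 1c 71 21 7e

D0: mem[0x05..0x07] <- [33 38 78]
D1: mem[0x06..0x0a] <- [1c 43 3c 21 7e]
D2: mem[0x0f..0x10] <- [54 71]
D3: mem[0x18..0x1d] <- [a9 55 54 71 54 71]
query mem[0x1b]=0x71, mem[0x06]=0x1c, mem[0x10]=0x71, mem[0x1e]=0x21, mem[0x0a]=0x7e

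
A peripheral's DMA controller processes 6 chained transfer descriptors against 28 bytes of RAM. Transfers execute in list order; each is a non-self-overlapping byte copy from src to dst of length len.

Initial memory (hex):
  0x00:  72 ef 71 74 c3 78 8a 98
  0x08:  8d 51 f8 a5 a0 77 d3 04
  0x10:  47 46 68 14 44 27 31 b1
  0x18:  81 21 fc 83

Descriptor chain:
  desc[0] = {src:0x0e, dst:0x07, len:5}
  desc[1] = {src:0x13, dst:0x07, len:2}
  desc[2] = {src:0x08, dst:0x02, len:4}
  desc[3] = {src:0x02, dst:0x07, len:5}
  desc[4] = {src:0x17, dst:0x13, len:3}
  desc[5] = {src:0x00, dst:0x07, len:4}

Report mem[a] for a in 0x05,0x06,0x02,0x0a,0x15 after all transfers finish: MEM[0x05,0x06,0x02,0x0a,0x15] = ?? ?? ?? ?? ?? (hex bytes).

MEM[0x05,0x06,0x02,0x0a,0x15] = 68 8a 44 47 21

  after D0: wrote 5B at 0x07 = d304474668
  after D1: wrote 2B at 0x07 = 1444
  after D2: wrote 4B at 0x02 = 44474668
  after D3: wrote 5B at 0x07 = 444746688a
  after D4: wrote 3B at 0x13 = b18121
  after D5: wrote 4B at 0x07 = 72ef4447
query mem[0x05]=0x68, mem[0x06]=0x8a, mem[0x02]=0x44, mem[0x0a]=0x47, mem[0x15]=0x21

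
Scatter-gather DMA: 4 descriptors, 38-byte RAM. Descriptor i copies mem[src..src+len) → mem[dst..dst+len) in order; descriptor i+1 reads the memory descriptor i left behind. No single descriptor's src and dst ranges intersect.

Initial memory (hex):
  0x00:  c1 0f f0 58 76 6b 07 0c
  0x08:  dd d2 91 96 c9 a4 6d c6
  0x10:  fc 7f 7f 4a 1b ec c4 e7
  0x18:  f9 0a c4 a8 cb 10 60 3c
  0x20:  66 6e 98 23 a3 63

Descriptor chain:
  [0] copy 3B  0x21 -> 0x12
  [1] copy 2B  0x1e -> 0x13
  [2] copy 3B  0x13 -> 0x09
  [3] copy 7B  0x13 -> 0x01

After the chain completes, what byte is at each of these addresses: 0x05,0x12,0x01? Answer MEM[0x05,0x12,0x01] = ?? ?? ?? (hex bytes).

MEM[0x05,0x12,0x01] = e7 6e 60

[0] 0x21->0x12 len=3 : 6e 98 23
[1] 0x1e->0x13 len=2 : 60 3c
[2] 0x13->0x09 len=3 : 60 3c ec
[3] 0x13->0x01 len=7 : 60 3c ec c4 e7 f9 0a
query mem[0x05]=0xe7, mem[0x12]=0x6e, mem[0x01]=0x60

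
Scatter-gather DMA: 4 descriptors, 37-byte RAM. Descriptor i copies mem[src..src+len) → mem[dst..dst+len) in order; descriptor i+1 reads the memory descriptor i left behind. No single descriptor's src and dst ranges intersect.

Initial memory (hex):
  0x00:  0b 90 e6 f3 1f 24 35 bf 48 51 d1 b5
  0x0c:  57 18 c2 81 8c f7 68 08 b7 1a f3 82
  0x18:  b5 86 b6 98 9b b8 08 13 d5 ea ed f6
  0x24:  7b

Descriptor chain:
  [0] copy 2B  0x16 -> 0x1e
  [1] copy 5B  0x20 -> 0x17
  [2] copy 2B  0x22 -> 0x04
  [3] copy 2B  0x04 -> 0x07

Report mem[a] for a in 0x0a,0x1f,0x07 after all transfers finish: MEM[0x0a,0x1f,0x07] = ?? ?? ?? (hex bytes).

  after D0: wrote 2B at 0x1e = f382
  after D1: wrote 5B at 0x17 = d5eaedf67b
  after D2: wrote 2B at 0x04 = edf6
  after D3: wrote 2B at 0x07 = edf6
query mem[0x0a]=0xd1, mem[0x1f]=0x82, mem[0x07]=0xed

MEM[0x0a,0x1f,0x07] = d1 82 ed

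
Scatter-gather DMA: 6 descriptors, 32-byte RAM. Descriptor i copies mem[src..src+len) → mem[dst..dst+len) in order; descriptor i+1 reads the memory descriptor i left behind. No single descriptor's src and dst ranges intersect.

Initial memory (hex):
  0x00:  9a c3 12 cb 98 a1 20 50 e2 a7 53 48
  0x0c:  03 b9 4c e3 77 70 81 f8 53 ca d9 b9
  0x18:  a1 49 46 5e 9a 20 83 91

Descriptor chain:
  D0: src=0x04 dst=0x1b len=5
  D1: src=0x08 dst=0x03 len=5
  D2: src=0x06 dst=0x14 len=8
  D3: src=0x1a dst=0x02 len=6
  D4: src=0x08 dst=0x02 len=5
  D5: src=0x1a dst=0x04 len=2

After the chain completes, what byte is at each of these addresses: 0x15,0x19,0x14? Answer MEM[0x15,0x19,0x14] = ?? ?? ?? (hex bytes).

[0] 0x04->0x1b len=5 : 98 a1 20 50 e2
[1] 0x08->0x03 len=5 : e2 a7 53 48 03
[2] 0x06->0x14 len=8 : 48 03 e2 a7 53 48 03 b9
[3] 0x1a->0x02 len=6 : 03 b9 a1 20 50 e2
[4] 0x08->0x02 len=5 : e2 a7 53 48 03
[5] 0x1a->0x04 len=2 : 03 b9
query mem[0x15]=0x03, mem[0x19]=0x48, mem[0x14]=0x48

MEM[0x15,0x19,0x14] = 03 48 48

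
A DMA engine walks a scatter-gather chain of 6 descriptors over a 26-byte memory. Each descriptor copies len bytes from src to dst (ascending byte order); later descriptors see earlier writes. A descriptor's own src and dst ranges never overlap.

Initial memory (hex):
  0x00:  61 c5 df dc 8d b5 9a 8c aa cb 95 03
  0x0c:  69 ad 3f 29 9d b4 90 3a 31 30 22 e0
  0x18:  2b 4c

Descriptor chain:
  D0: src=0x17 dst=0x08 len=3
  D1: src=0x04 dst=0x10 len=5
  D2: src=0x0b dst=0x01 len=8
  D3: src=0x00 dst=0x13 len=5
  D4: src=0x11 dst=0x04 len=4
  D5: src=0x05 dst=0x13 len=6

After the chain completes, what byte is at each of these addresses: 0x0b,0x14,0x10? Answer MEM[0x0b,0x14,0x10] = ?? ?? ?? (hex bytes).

  after D0: wrote 3B at 0x08 = e02b4c
  after D1: wrote 5B at 0x10 = 8db59a8ce0
  after D2: wrote 8B at 0x01 = 0369ad3f298db59a
  after D3: wrote 5B at 0x13 = 610369ad3f
  after D4: wrote 4B at 0x04 = b59a6103
  after D5: wrote 6B at 0x13 = 9a61039a2b4c
query mem[0x0b]=0x03, mem[0x14]=0x61, mem[0x10]=0x8d

MEM[0x0b,0x14,0x10] = 03 61 8d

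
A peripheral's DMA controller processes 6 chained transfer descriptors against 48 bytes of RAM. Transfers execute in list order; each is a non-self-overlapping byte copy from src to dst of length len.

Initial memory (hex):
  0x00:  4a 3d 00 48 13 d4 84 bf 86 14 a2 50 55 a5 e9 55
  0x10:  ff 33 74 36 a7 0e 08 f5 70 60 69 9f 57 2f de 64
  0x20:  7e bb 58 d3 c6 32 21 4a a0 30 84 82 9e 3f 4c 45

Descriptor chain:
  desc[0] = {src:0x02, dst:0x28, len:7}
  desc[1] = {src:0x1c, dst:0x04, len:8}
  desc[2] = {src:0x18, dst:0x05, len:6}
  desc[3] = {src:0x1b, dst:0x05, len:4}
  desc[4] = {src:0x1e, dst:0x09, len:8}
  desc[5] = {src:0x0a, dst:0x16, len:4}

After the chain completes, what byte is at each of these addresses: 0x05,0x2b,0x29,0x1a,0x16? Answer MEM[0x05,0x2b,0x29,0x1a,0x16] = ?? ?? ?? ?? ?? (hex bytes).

MEM[0x05,0x2b,0x29,0x1a,0x16] = 9f d4 48 69 64

#0 dst[0x28+7] := {0x00,0x48,0x13,0xd4,0x84,0xbf,0x86}
#1 dst[0x04+8] := {0x57,0x2f,0xde,0x64,0x7e,0xbb,0x58,0xd3}
#2 dst[0x05+6] := {0x70,0x60,0x69,0x9f,0x57,0x2f}
#3 dst[0x05+4] := {0x9f,0x57,0x2f,0xde}
#4 dst[0x09+8] := {0xde,0x64,0x7e,0xbb,0x58,0xd3,0xc6,0x32}
#5 dst[0x16+4] := {0x64,0x7e,0xbb,0x58}
query mem[0x05]=0x9f, mem[0x2b]=0xd4, mem[0x29]=0x48, mem[0x1a]=0x69, mem[0x16]=0x64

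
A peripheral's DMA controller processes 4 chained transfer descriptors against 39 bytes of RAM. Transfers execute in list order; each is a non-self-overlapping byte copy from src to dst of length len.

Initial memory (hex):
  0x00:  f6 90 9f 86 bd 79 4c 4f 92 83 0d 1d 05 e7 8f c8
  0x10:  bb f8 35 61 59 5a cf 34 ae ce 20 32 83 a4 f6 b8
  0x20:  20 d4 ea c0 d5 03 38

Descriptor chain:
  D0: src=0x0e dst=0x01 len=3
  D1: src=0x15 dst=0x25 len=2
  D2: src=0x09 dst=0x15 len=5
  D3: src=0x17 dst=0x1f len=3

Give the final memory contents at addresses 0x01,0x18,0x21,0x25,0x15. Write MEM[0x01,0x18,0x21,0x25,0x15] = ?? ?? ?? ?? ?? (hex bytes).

#0 dst[0x01+3] := {0x8f,0xc8,0xbb}
#1 dst[0x25+2] := {0x5a,0xcf}
#2 dst[0x15+5] := {0x83,0x0d,0x1d,0x05,0xe7}
#3 dst[0x1f+3] := {0x1d,0x05,0xe7}
query mem[0x01]=0x8f, mem[0x18]=0x05, mem[0x21]=0xe7, mem[0x25]=0x5a, mem[0x15]=0x83

MEM[0x01,0x18,0x21,0x25,0x15] = 8f 05 e7 5a 83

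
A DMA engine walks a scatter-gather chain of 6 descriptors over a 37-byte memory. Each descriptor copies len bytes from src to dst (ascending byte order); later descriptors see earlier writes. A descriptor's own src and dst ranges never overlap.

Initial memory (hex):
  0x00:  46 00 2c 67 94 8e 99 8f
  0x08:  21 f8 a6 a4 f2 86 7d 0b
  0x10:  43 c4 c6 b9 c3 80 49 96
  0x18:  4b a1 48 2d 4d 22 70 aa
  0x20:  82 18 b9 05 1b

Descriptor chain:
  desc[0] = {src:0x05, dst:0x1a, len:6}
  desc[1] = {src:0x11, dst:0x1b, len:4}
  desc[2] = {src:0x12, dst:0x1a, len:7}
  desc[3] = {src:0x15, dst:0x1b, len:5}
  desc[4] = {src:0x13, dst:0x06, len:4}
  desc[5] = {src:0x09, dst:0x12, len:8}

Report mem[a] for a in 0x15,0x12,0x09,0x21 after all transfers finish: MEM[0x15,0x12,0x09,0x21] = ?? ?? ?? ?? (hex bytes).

MEM[0x15,0x12,0x09,0x21] = f2 49 49 18

#0 dst[0x1a+6] := {0x8e,0x99,0x8f,0x21,0xf8,0xa6}
#1 dst[0x1b+4] := {0xc4,0xc6,0xb9,0xc3}
#2 dst[0x1a+7] := {0xc6,0xb9,0xc3,0x80,0x49,0x96,0x4b}
#3 dst[0x1b+5] := {0x80,0x49,0x96,0x4b,0xa1}
#4 dst[0x06+4] := {0xb9,0xc3,0x80,0x49}
#5 dst[0x12+8] := {0x49,0xa6,0xa4,0xf2,0x86,0x7d,0x0b,0x43}
query mem[0x15]=0xf2, mem[0x12]=0x49, mem[0x09]=0x49, mem[0x21]=0x18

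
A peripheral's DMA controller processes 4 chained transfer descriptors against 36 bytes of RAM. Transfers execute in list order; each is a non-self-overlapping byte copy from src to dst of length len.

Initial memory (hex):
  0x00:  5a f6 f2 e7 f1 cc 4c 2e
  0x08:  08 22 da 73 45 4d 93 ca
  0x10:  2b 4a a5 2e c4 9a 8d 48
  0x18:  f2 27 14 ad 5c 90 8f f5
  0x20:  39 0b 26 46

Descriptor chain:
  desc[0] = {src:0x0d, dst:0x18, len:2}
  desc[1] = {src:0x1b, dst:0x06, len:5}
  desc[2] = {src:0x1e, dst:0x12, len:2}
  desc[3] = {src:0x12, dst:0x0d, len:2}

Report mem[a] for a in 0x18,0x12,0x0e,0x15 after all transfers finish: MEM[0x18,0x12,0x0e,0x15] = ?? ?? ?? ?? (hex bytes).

MEM[0x18,0x12,0x0e,0x15] = 4d 8f f5 9a

#0 dst[0x18+2] := {0x4d,0x93}
#1 dst[0x06+5] := {0xad,0x5c,0x90,0x8f,0xf5}
#2 dst[0x12+2] := {0x8f,0xf5}
#3 dst[0x0d+2] := {0x8f,0xf5}
query mem[0x18]=0x4d, mem[0x12]=0x8f, mem[0x0e]=0xf5, mem[0x15]=0x9a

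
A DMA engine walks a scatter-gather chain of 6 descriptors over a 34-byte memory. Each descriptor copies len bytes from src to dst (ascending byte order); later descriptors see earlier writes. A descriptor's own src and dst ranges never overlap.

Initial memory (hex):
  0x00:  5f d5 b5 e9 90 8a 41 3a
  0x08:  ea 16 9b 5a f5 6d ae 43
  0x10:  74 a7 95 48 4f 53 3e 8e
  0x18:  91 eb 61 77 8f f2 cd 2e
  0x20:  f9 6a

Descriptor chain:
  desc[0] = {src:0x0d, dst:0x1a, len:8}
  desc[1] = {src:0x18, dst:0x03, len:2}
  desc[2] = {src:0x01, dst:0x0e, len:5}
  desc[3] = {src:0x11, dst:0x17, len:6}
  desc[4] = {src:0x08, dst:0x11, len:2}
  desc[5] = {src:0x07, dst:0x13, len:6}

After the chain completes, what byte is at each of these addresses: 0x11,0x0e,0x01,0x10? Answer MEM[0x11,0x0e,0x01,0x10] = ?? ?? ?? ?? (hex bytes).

MEM[0x11,0x0e,0x01,0x10] = ea d5 d5 91

#0 dst[0x1a+8] := {0x6d,0xae,0x43,0x74,0xa7,0x95,0x48,0x4f}
#1 dst[0x03+2] := {0x91,0xeb}
#2 dst[0x0e+5] := {0xd5,0xb5,0x91,0xeb,0x8a}
#3 dst[0x17+6] := {0xeb,0x8a,0x48,0x4f,0x53,0x3e}
#4 dst[0x11+2] := {0xea,0x16}
#5 dst[0x13+6] := {0x3a,0xea,0x16,0x9b,0x5a,0xf5}
query mem[0x11]=0xea, mem[0x0e]=0xd5, mem[0x01]=0xd5, mem[0x10]=0x91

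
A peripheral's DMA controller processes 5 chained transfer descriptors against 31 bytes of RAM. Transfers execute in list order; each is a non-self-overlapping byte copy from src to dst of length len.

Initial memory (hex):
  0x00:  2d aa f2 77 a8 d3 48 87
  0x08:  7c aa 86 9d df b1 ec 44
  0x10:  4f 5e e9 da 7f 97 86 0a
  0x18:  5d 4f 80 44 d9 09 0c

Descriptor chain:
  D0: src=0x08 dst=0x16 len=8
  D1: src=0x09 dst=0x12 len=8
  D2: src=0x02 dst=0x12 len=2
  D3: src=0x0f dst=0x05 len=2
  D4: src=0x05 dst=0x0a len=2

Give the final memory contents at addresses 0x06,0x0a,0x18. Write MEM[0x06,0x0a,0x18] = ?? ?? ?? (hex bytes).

MEM[0x06,0x0a,0x18] = 4f 44 44

D0: mem[0x16..0x1d] <- [7c aa 86 9d df b1 ec 44]
D1: mem[0x12..0x19] <- [aa 86 9d df b1 ec 44 4f]
D2: mem[0x12..0x13] <- [f2 77]
D3: mem[0x05..0x06] <- [44 4f]
D4: mem[0x0a..0x0b] <- [44 4f]
query mem[0x06]=0x4f, mem[0x0a]=0x44, mem[0x18]=0x44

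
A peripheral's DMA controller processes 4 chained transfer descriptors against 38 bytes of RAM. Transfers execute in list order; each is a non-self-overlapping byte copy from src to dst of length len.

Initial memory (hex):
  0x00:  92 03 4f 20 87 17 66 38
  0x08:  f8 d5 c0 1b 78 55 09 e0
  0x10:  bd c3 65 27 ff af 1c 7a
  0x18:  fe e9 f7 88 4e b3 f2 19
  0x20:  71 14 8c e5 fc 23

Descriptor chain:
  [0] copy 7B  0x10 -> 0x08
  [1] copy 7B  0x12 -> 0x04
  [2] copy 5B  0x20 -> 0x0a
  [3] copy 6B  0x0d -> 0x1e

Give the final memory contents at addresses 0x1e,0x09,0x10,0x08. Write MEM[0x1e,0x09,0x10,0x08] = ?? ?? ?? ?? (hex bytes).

D0: mem[0x08..0x0e] <- [bd c3 65 27 ff af 1c]
D1: mem[0x04..0x0a] <- [65 27 ff af 1c 7a fe]
D2: mem[0x0a..0x0e] <- [71 14 8c e5 fc]
D3: mem[0x1e..0x23] <- [e5 fc e0 bd c3 65]
query mem[0x1e]=0xe5, mem[0x09]=0x7a, mem[0x10]=0xbd, mem[0x08]=0x1c

MEM[0x1e,0x09,0x10,0x08] = e5 7a bd 1c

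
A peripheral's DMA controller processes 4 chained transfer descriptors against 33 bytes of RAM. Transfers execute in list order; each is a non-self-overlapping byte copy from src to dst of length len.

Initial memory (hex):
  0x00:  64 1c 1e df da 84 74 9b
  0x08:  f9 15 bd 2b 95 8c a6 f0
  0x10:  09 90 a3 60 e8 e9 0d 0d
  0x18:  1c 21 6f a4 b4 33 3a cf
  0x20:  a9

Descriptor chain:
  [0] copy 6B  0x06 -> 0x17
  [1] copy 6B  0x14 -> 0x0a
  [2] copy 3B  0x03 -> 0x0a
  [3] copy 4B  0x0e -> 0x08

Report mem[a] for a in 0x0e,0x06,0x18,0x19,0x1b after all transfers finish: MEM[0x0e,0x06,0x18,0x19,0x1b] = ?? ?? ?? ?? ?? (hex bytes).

MEM[0x0e,0x06,0x18,0x19,0x1b] = 9b 74 9b f9 bd

[0] 0x06->0x17 len=6 : 74 9b f9 15 bd 2b
[1] 0x14->0x0a len=6 : e8 e9 0d 74 9b f9
[2] 0x03->0x0a len=3 : df da 84
[3] 0x0e->0x08 len=4 : 9b f9 09 90
query mem[0x0e]=0x9b, mem[0x06]=0x74, mem[0x18]=0x9b, mem[0x19]=0xf9, mem[0x1b]=0xbd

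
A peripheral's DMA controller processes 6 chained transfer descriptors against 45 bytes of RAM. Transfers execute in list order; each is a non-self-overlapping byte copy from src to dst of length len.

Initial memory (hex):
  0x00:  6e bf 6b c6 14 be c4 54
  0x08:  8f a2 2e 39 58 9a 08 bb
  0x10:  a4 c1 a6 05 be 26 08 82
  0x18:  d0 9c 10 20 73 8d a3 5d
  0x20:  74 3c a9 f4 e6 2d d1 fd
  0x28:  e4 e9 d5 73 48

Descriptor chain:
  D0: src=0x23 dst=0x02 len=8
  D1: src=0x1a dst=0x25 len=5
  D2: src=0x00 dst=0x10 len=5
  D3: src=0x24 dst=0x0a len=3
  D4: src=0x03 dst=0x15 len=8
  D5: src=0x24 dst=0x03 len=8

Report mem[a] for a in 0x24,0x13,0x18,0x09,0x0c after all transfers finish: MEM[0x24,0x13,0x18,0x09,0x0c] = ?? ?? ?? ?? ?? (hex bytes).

[0] 0x23->0x02 len=8 : f4 e6 2d d1 fd e4 e9 d5
[1] 0x1a->0x25 len=5 : 10 20 73 8d a3
[2] 0x00->0x10 len=5 : 6e bf f4 e6 2d
[3] 0x24->0x0a len=3 : e6 10 20
[4] 0x03->0x15 len=8 : e6 2d d1 fd e4 e9 d5 e6
[5] 0x24->0x03 len=8 : e6 10 20 73 8d a3 d5 73
query mem[0x24]=0xe6, mem[0x13]=0xe6, mem[0x18]=0xfd, mem[0x09]=0xd5, mem[0x0c]=0x20

MEM[0x24,0x13,0x18,0x09,0x0c] = e6 e6 fd d5 20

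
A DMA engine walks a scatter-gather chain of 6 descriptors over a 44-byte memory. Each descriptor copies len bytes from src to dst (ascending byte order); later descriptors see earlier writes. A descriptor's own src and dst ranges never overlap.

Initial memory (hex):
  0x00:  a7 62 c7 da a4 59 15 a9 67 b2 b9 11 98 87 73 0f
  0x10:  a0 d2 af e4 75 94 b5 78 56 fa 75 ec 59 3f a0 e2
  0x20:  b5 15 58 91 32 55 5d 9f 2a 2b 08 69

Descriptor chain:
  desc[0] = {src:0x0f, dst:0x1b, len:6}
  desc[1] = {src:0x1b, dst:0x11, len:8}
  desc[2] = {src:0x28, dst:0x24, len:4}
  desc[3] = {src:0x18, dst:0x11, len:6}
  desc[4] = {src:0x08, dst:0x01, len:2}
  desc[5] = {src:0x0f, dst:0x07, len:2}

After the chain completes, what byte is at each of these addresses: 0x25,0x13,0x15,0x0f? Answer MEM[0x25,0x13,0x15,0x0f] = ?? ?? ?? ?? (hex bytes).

MEM[0x25,0x13,0x15,0x0f] = 2b 75 a0 0f

[0] 0x0f->0x1b len=6 : 0f a0 d2 af e4 75
[1] 0x1b->0x11 len=8 : 0f a0 d2 af e4 75 15 58
[2] 0x28->0x24 len=4 : 2a 2b 08 69
[3] 0x18->0x11 len=6 : 58 fa 75 0f a0 d2
[4] 0x08->0x01 len=2 : 67 b2
[5] 0x0f->0x07 len=2 : 0f a0
query mem[0x25]=0x2b, mem[0x13]=0x75, mem[0x15]=0xa0, mem[0x0f]=0x0f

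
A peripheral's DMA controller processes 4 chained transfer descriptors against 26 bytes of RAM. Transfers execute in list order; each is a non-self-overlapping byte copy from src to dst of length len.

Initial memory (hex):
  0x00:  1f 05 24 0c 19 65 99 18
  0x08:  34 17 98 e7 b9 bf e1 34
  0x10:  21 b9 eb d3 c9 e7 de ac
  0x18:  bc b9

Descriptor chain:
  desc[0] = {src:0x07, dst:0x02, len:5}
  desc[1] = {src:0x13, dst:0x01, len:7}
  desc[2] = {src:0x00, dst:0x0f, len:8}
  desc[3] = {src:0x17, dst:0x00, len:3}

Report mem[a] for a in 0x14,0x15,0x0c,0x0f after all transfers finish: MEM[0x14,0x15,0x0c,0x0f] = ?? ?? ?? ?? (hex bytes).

MEM[0x14,0x15,0x0c,0x0f] = ac bc b9 1f

  after D0: wrote 5B at 0x02 = 18341798e7
  after D1: wrote 7B at 0x01 = d3c9e7deacbcb9
  after D2: wrote 8B at 0x0f = 1fd3c9e7deacbcb9
  after D3: wrote 3B at 0x00 = acbcb9
query mem[0x14]=0xac, mem[0x15]=0xbc, mem[0x0c]=0xb9, mem[0x0f]=0x1f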